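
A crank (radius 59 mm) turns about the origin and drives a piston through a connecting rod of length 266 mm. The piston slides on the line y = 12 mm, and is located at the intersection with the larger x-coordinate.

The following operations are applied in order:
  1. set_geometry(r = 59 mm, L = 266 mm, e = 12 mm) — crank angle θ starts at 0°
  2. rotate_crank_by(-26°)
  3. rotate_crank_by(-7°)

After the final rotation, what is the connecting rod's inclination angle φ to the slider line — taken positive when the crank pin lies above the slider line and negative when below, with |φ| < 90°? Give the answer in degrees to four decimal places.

set_geometry: r = 59 mm, L = 266 mm, e = 12 mm; θ ← 0°
rotate_crank_by(-26°): θ ← 0° -26° = -26°
rotate_crank_by(-7°): θ ← -26° -7° = -33°
crank pin P = (r cos θ, r sin θ) = (49.481564, -32.133703)
h = r sin θ − e = -32.133703 − 12 = -44.133703
sin φ = h / L = -44.133703 / 266 = -0.16591618
φ = arcsin(-0.16591618) = -9.550461°

-9.5505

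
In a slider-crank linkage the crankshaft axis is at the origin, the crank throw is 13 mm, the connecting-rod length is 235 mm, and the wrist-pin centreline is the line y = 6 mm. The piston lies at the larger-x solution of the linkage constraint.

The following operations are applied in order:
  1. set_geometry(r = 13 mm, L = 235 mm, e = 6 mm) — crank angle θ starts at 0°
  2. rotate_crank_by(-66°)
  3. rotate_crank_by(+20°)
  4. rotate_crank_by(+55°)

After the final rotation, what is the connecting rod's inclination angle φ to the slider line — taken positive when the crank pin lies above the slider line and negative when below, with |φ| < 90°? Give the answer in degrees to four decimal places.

set_geometry: r = 13 mm, L = 235 mm, e = 6 mm; θ ← 0°
rotate_crank_by(-66°): θ ← 0° -66° = -66°
rotate_crank_by(+20°): θ ← -66° +20° = -46°
rotate_crank_by(+55°): θ ← -46° +55° = 9°
crank pin P = (r cos θ, r sin θ) = (12.839948, 2.033648)
h = r sin θ − e = 2.033648 − 6 = -3.966352
sin φ = h / L = -3.966352 / 235 = -0.01687809
φ = arcsin(-0.01687809) = -0.967089°

-0.9671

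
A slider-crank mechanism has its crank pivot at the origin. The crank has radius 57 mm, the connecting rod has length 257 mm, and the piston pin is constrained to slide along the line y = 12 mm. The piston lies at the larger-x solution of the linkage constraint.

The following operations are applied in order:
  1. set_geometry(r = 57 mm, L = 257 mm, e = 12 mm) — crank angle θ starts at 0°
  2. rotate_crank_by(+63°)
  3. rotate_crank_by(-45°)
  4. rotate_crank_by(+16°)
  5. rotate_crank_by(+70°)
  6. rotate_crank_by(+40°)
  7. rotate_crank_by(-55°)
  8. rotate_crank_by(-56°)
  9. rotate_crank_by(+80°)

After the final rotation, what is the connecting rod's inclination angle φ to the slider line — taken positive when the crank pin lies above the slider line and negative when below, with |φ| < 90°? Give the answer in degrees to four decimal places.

9.0598

set_geometry: r = 57 mm, L = 257 mm, e = 12 mm; θ ← 0°
rotate_crank_by(+63°): θ ← 0° +63° = 63°
rotate_crank_by(-45°): θ ← 63° -45° = 18°
rotate_crank_by(+16°): θ ← 18° +16° = 34°
rotate_crank_by(+70°): θ ← 34° +70° = 104°
rotate_crank_by(+40°): θ ← 104° +40° = 144°
rotate_crank_by(-55°): θ ← 144° -55° = 89°
rotate_crank_by(-56°): θ ← 89° -56° = 33°
rotate_crank_by(+80°): θ ← 33° +80° = 113°
crank pin P = (r cos θ, r sin θ) = (-22.271674, 52.468777)
h = r sin θ − e = 52.468777 − 12 = 40.468777
sin φ = h / L = 40.468777 / 257 = 0.15746606
φ = arcsin(0.15746606) = 9.059848°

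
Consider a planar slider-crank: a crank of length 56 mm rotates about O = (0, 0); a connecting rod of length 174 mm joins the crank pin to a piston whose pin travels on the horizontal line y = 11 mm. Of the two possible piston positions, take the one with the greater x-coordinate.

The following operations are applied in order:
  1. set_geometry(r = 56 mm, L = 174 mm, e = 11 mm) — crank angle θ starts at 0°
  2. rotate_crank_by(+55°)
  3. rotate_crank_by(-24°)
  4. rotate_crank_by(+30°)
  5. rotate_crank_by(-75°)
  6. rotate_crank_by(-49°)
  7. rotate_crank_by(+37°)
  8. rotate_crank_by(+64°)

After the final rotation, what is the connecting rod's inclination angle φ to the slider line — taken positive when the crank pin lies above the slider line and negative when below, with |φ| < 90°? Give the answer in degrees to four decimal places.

set_geometry: r = 56 mm, L = 174 mm, e = 11 mm; θ ← 0°
rotate_crank_by(+55°): θ ← 0° +55° = 55°
rotate_crank_by(-24°): θ ← 55° -24° = 31°
rotate_crank_by(+30°): θ ← 31° +30° = 61°
rotate_crank_by(-75°): θ ← 61° -75° = -14°
rotate_crank_by(-49°): θ ← -14° -49° = -63°
rotate_crank_by(+37°): θ ← -63° +37° = -26°
rotate_crank_by(+64°): θ ← -26° +64° = 38°
crank pin P = (r cos θ, r sin θ) = (44.128602, 34.477043)
h = r sin θ − e = 34.477043 − 11 = 23.477043
sin φ = h / L = 23.477043 / 174 = 0.13492553
φ = arcsin(0.13492553) = 7.754314°

7.7543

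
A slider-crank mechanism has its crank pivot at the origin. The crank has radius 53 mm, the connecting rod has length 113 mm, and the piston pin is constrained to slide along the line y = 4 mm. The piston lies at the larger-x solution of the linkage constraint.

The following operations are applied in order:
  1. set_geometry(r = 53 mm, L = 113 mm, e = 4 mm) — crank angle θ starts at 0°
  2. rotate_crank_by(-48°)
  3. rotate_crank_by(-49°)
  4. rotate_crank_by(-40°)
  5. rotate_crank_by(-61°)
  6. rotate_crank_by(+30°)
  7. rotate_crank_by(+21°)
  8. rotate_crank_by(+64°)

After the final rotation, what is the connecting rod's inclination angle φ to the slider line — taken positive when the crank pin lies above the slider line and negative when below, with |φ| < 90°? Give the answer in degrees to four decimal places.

set_geometry: r = 53 mm, L = 113 mm, e = 4 mm; θ ← 0°
rotate_crank_by(-48°): θ ← 0° -48° = -48°
rotate_crank_by(-49°): θ ← -48° -49° = -97°
rotate_crank_by(-40°): θ ← -97° -40° = -137°
rotate_crank_by(-61°): θ ← -137° -61° = -198°
rotate_crank_by(+30°): θ ← -198° +30° = -168°
rotate_crank_by(+21°): θ ← -168° +21° = -147°
rotate_crank_by(+64°): θ ← -147° +64° = -83°
crank pin P = (r cos θ, r sin θ) = (6.459075, -52.604946)
h = r sin θ − e = -52.604946 − 4 = -56.604946
sin φ = h / L = -56.604946 / 113 = -0.50092873
φ = arcsin(-0.50092873) = -30.061463°

-30.0615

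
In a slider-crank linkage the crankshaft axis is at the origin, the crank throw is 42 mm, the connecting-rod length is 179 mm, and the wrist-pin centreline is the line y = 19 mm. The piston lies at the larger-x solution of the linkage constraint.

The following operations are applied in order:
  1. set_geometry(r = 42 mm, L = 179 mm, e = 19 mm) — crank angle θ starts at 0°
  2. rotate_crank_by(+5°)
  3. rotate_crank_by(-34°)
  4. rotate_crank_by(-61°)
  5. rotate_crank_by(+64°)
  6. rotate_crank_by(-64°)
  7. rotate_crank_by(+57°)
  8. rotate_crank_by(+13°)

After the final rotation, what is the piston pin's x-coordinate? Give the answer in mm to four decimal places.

set_geometry: r = 42 mm, L = 179 mm, e = 19 mm; θ ← 0°
rotate_crank_by(+5°): θ ← 0° +5° = 5°
rotate_crank_by(-34°): θ ← 5° -34° = -29°
rotate_crank_by(-61°): θ ← -29° -61° = -90°
rotate_crank_by(+64°): θ ← -90° +64° = -26°
rotate_crank_by(-64°): θ ← -26° -64° = -90°
rotate_crank_by(+57°): θ ← -90° +57° = -33°
rotate_crank_by(+13°): θ ← -33° +13° = -20°
crank pin P = (r cos θ, r sin θ) = (39.467090, -14.364846)
h = r sin θ − e = -14.364846 − 19 = -33.364846
x = r cos θ + √(L² − h²) = 39.467090 + √(32041.0 − 1113.2129) = 39.467090 + 175.862978 = 215.330068

215.3301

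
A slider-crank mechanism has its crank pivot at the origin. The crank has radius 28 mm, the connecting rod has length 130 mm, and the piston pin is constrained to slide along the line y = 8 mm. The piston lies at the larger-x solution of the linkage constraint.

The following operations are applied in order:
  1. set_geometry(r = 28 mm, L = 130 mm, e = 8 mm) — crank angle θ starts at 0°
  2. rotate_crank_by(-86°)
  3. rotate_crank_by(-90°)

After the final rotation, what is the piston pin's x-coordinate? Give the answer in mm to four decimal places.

101.6866

set_geometry: r = 28 mm, L = 130 mm, e = 8 mm; θ ← 0°
rotate_crank_by(-86°): θ ← 0° -86° = -86°
rotate_crank_by(-90°): θ ← -86° -90° = -176°
crank pin P = (r cos θ, r sin θ) = (-27.931793, -1.953181)
h = r sin θ − e = -1.953181 − 8 = -9.953181
x = r cos θ + √(L² − h²) = -27.931793 + √(16900.0 − 99.0658) = -27.931793 + 129.618418 = 101.686624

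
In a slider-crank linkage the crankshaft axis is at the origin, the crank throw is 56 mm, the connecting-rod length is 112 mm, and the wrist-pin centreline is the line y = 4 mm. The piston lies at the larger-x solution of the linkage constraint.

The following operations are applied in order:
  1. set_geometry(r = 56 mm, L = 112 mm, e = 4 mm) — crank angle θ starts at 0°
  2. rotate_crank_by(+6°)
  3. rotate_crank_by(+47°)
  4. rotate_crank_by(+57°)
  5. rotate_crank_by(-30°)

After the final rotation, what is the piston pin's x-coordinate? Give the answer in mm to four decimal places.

set_geometry: r = 56 mm, L = 112 mm, e = 4 mm; θ ← 0°
rotate_crank_by(+6°): θ ← 0° +6° = 6°
rotate_crank_by(+47°): θ ← 6° +47° = 53°
rotate_crank_by(+57°): θ ← 53° +57° = 110°
rotate_crank_by(-30°): θ ← 110° -30° = 80°
crank pin P = (r cos θ, r sin θ) = (9.724298, 55.149234)
h = r sin θ − e = 55.149234 − 4 = 51.149234
x = r cos θ + √(L² − h²) = 9.724298 + √(12544.0 − 2616.2442) = 9.724298 + 99.638124 = 109.362422

109.3624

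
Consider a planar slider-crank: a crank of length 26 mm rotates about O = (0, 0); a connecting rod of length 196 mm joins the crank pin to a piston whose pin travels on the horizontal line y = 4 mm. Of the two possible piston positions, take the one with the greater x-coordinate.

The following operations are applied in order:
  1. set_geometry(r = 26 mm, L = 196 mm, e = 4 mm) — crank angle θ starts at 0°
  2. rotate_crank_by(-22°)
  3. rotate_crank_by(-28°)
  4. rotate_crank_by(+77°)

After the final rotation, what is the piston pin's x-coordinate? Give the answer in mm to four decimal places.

set_geometry: r = 26 mm, L = 196 mm, e = 4 mm; θ ← 0°
rotate_crank_by(-22°): θ ← 0° -22° = -22°
rotate_crank_by(-28°): θ ← -22° -28° = -50°
rotate_crank_by(+77°): θ ← -50° +77° = 27°
crank pin P = (r cos θ, r sin θ) = (23.166170, 11.803753)
h = r sin θ − e = 11.803753 − 4 = 7.803753
x = r cos θ + √(L² − h²) = 23.166170 + √(38416.0 − 60.8986) = 23.166170 + 195.844585 = 219.010755

219.0108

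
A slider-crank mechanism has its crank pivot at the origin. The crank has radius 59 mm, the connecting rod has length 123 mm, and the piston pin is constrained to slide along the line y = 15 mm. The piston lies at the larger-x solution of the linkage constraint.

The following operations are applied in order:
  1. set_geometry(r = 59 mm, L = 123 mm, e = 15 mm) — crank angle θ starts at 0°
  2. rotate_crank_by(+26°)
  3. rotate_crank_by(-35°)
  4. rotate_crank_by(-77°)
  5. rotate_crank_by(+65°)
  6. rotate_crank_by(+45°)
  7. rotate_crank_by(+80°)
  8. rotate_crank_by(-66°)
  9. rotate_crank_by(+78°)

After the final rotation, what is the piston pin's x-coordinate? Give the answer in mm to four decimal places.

set_geometry: r = 59 mm, L = 123 mm, e = 15 mm; θ ← 0°
rotate_crank_by(+26°): θ ← 0° +26° = 26°
rotate_crank_by(-35°): θ ← 26° -35° = -9°
rotate_crank_by(-77°): θ ← -9° -77° = -86°
rotate_crank_by(+65°): θ ← -86° +65° = -21°
rotate_crank_by(+45°): θ ← -21° +45° = 24°
rotate_crank_by(+80°): θ ← 24° +80° = 104°
rotate_crank_by(-66°): θ ← 104° -66° = 38°
rotate_crank_by(+78°): θ ← 38° +78° = 116°
crank pin P = (r cos θ, r sin θ) = (-25.863898, 53.028849)
h = r sin θ − e = 53.028849 − 15 = 38.028849
x = r cos θ + √(L² − h²) = -25.863898 + √(15129.0 − 1446.1933) = -25.863898 + 116.973530 = 91.109632

91.1096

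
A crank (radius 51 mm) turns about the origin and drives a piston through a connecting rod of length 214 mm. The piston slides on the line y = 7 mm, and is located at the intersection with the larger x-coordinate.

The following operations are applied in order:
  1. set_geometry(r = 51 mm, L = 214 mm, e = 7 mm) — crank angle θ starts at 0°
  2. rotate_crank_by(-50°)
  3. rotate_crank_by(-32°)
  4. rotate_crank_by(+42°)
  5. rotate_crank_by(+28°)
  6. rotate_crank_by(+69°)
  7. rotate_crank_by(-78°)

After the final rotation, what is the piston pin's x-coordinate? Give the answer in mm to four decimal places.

260.1146

set_geometry: r = 51 mm, L = 214 mm, e = 7 mm; θ ← 0°
rotate_crank_by(-50°): θ ← 0° -50° = -50°
rotate_crank_by(-32°): θ ← -50° -32° = -82°
rotate_crank_by(+42°): θ ← -82° +42° = -40°
rotate_crank_by(+28°): θ ← -40° +28° = -12°
rotate_crank_by(+69°): θ ← -12° +69° = 57°
rotate_crank_by(-78°): θ ← 57° -78° = -21°
crank pin P = (r cos θ, r sin θ) = (47.612602, -18.276765)
h = r sin θ − e = -18.276765 − 7 = -25.276765
x = r cos θ + √(L² − h²) = 47.612602 + √(45796.0 − 638.9149) = 47.612602 + 212.501965 = 260.114567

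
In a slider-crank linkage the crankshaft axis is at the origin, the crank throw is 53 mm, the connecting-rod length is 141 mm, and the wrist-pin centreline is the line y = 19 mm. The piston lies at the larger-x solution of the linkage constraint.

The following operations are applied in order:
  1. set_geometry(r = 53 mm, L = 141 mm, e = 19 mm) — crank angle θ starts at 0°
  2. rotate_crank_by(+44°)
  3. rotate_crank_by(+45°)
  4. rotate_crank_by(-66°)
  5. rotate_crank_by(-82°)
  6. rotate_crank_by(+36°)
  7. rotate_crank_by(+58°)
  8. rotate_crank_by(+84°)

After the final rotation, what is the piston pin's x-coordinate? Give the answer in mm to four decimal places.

112.6261

set_geometry: r = 53 mm, L = 141 mm, e = 19 mm; θ ← 0°
rotate_crank_by(+44°): θ ← 0° +44° = 44°
rotate_crank_by(+45°): θ ← 44° +45° = 89°
rotate_crank_by(-66°): θ ← 89° -66° = 23°
rotate_crank_by(-82°): θ ← 23° -82° = -59°
rotate_crank_by(+36°): θ ← -59° +36° = -23°
rotate_crank_by(+58°): θ ← -23° +58° = 35°
rotate_crank_by(+84°): θ ← 35° +84° = 119°
crank pin P = (r cos θ, r sin θ) = (-25.694910, 46.354844)
h = r sin θ − e = 46.354844 − 19 = 27.354844
x = r cos θ + √(L² − h²) = -25.694910 + √(19881.0 − 748.2875) = -25.694910 + 138.321049 = 112.626139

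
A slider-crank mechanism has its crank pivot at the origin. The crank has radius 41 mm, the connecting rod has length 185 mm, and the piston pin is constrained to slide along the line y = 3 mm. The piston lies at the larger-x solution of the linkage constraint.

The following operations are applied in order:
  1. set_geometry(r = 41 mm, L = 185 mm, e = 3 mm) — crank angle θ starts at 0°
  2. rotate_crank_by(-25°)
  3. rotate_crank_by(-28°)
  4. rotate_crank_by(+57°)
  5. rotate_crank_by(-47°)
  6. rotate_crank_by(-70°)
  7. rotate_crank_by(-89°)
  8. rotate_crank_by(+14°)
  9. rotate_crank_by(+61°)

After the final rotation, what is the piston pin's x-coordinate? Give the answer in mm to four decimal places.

156.8397

set_geometry: r = 41 mm, L = 185 mm, e = 3 mm; θ ← 0°
rotate_crank_by(-25°): θ ← 0° -25° = -25°
rotate_crank_by(-28°): θ ← -25° -28° = -53°
rotate_crank_by(+57°): θ ← -53° +57° = 4°
rotate_crank_by(-47°): θ ← 4° -47° = -43°
rotate_crank_by(-70°): θ ← -43° -70° = -113°
rotate_crank_by(-89°): θ ← -113° -89° = -202°
rotate_crank_by(+14°): θ ← -202° +14° = -188°
rotate_crank_by(+61°): θ ← -188° +61° = -127°
crank pin P = (r cos θ, r sin θ) = (-24.674416, -32.744056)
h = r sin θ − e = -32.744056 − 3 = -35.744056
x = r cos θ + √(L² − h²) = -24.674416 + √(34225.0 − 1277.6375) = -24.674416 + 181.514083 = 156.839667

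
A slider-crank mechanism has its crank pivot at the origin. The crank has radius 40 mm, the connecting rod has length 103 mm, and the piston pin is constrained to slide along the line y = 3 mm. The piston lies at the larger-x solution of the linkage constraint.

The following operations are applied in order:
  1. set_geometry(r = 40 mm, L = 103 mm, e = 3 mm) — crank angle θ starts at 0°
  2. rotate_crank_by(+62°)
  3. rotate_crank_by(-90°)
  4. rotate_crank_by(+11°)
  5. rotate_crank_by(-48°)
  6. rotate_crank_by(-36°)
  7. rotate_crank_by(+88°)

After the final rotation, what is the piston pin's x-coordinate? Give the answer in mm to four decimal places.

set_geometry: r = 40 mm, L = 103 mm, e = 3 mm; θ ← 0°
rotate_crank_by(+62°): θ ← 0° +62° = 62°
rotate_crank_by(-90°): θ ← 62° -90° = -28°
rotate_crank_by(+11°): θ ← -28° +11° = -17°
rotate_crank_by(-48°): θ ← -17° -48° = -65°
rotate_crank_by(-36°): θ ← -65° -36° = -101°
rotate_crank_by(+88°): θ ← -101° +88° = -13°
crank pin P = (r cos θ, r sin θ) = (38.974803, -8.998042)
h = r sin θ − e = -8.998042 − 3 = -11.998042
x = r cos θ + √(L² − h²) = 38.974803 + √(10609.0 − 143.9530) = 38.974803 + 102.298812 = 141.273615

141.2736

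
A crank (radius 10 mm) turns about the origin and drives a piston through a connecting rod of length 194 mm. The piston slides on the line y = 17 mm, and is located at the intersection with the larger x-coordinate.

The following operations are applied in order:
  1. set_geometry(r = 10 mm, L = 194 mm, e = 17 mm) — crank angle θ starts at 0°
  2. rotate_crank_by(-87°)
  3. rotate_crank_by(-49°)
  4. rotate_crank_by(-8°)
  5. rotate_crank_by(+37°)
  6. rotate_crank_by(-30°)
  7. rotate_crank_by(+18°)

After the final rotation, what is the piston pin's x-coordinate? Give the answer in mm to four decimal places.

187.4359

set_geometry: r = 10 mm, L = 194 mm, e = 17 mm; θ ← 0°
rotate_crank_by(-87°): θ ← 0° -87° = -87°
rotate_crank_by(-49°): θ ← -87° -49° = -136°
rotate_crank_by(-8°): θ ← -136° -8° = -144°
rotate_crank_by(+37°): θ ← -144° +37° = -107°
rotate_crank_by(-30°): θ ← -107° -30° = -137°
rotate_crank_by(+18°): θ ← -137° +18° = -119°
crank pin P = (r cos θ, r sin θ) = (-4.848096, -8.746197)
h = r sin θ − e = -8.746197 − 17 = -25.746197
x = r cos θ + √(L² − h²) = -4.848096 + √(37636.0 − 662.8667) = -4.848096 + 192.283991 = 187.435895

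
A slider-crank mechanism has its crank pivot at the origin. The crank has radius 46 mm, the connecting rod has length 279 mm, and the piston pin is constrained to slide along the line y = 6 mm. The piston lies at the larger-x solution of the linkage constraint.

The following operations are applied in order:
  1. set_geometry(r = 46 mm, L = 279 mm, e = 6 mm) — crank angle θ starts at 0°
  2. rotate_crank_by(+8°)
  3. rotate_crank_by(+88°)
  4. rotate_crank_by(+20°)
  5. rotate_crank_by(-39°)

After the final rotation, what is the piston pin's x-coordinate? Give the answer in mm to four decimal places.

286.6337

set_geometry: r = 46 mm, L = 279 mm, e = 6 mm; θ ← 0°
rotate_crank_by(+8°): θ ← 0° +8° = 8°
rotate_crank_by(+88°): θ ← 8° +88° = 96°
rotate_crank_by(+20°): θ ← 96° +20° = 116°
rotate_crank_by(-39°): θ ← 116° -39° = 77°
crank pin P = (r cos θ, r sin θ) = (10.347748, 44.821023)
h = r sin θ − e = 44.821023 − 6 = 38.821023
x = r cos θ + √(L² − h²) = 10.347748 + √(77841.0 − 1507.0718) = 10.347748 + 276.285954 = 286.633702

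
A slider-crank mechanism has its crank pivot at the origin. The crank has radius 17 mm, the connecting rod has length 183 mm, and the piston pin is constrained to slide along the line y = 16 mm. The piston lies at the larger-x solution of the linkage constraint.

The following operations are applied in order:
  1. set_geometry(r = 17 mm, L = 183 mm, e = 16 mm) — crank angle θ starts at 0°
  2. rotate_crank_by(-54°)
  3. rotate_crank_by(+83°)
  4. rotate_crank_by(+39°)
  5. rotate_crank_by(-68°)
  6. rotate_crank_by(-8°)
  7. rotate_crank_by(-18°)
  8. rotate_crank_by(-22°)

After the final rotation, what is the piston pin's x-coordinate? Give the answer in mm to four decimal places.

192.1212

set_geometry: r = 17 mm, L = 183 mm, e = 16 mm; θ ← 0°
rotate_crank_by(-54°): θ ← 0° -54° = -54°
rotate_crank_by(+83°): θ ← -54° +83° = 29°
rotate_crank_by(+39°): θ ← 29° +39° = 68°
rotate_crank_by(-68°): θ ← 68° -68° = 0°
rotate_crank_by(-8°): θ ← 0° -8° = -8°
rotate_crank_by(-18°): θ ← -8° -18° = -26°
rotate_crank_by(-22°): θ ← -26° -22° = -48°
crank pin P = (r cos θ, r sin θ) = (11.375220, -12.633462)
h = r sin θ − e = -12.633462 − 16 = -28.633462
x = r cos θ + √(L² − h²) = 11.375220 + √(33489.0 − 819.8751) = 11.375220 + 180.746023 = 192.121243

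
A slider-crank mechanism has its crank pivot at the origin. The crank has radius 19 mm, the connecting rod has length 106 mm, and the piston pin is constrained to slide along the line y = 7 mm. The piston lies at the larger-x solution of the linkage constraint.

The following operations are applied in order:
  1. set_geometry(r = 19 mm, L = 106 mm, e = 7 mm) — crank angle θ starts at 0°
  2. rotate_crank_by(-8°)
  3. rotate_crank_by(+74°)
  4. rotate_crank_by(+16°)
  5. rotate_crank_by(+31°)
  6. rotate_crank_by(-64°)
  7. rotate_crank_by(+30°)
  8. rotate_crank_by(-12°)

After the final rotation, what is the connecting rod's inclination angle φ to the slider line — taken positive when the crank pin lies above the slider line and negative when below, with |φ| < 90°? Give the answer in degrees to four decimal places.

set_geometry: r = 19 mm, L = 106 mm, e = 7 mm; θ ← 0°
rotate_crank_by(-8°): θ ← 0° -8° = -8°
rotate_crank_by(+74°): θ ← -8° +74° = 66°
rotate_crank_by(+16°): θ ← 66° +16° = 82°
rotate_crank_by(+31°): θ ← 82° +31° = 113°
rotate_crank_by(-64°): θ ← 113° -64° = 49°
rotate_crank_by(+30°): θ ← 49° +30° = 79°
rotate_crank_by(-12°): θ ← 79° -12° = 67°
crank pin P = (r cos θ, r sin θ) = (7.423891, 17.489592)
h = r sin θ − e = 17.489592 − 7 = 10.489592
sin φ = h / L = 10.489592 / 106 = 0.09895842
φ = arcsin(0.09895842) = 5.679195°

5.6792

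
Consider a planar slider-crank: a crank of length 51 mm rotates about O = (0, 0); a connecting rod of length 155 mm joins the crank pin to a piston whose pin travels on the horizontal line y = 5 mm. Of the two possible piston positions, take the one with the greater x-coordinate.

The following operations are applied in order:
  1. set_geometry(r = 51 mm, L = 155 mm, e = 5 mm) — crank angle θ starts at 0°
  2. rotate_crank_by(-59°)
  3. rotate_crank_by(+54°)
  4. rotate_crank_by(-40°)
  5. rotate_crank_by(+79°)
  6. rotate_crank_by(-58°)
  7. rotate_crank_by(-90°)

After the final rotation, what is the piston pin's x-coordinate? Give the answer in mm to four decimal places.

125.4186

set_geometry: r = 51 mm, L = 155 mm, e = 5 mm; θ ← 0°
rotate_crank_by(-59°): θ ← 0° -59° = -59°
rotate_crank_by(+54°): θ ← -59° +54° = -5°
rotate_crank_by(-40°): θ ← -5° -40° = -45°
rotate_crank_by(+79°): θ ← -45° +79° = 34°
rotate_crank_by(-58°): θ ← 34° -58° = -24°
rotate_crank_by(-90°): θ ← -24° -90° = -114°
crank pin P = (r cos θ, r sin θ) = (-20.743569, -46.590818)
h = r sin θ − e = -46.590818 − 5 = -51.590818
x = r cos θ + √(L² − h²) = -20.743569 + √(24025.0 − 2661.6125) = -20.743569 + 146.162196 = 125.418627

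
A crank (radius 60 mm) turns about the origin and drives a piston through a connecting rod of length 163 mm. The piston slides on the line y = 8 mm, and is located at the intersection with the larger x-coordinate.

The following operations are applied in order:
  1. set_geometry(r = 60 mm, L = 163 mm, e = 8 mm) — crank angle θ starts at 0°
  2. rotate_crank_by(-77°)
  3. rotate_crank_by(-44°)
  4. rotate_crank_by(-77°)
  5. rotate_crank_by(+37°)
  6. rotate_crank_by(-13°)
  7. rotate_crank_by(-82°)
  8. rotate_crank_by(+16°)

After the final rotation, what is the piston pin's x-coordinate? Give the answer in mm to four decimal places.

set_geometry: r = 60 mm, L = 163 mm, e = 8 mm; θ ← 0°
rotate_crank_by(-77°): θ ← 0° -77° = -77°
rotate_crank_by(-44°): θ ← -77° -44° = -121°
rotate_crank_by(-77°): θ ← -121° -77° = -198°
rotate_crank_by(+37°): θ ← -198° +37° = -161°
rotate_crank_by(-13°): θ ← -161° -13° = -174°
rotate_crank_by(-82°): θ ← -174° -82° = -256°
rotate_crank_by(+16°): θ ← -256° +16° = -240°
crank pin P = (r cos θ, r sin θ) = (-30.000000, 51.961524)
h = r sin θ − e = 51.961524 − 8 = 43.961524
x = r cos θ + √(L² − h²) = -30.000000 + √(26569.0 − 1932.6156) = -30.000000 + 156.959818 = 126.959818

126.9598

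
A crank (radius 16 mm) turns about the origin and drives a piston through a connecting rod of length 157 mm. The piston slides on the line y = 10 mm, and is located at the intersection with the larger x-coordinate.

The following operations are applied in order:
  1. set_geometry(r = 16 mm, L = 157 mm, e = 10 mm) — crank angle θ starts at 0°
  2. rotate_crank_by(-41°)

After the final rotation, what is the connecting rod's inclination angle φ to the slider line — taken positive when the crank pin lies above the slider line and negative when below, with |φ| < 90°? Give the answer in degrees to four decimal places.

-7.5016

set_geometry: r = 16 mm, L = 157 mm, e = 10 mm; θ ← 0°
rotate_crank_by(-41°): θ ← 0° -41° = -41°
crank pin P = (r cos θ, r sin θ) = (12.075353, -10.496944)
h = r sin θ − e = -10.496944 − 10 = -20.496944
sin φ = h / L = -20.496944 / 157 = -0.13055379
φ = arcsin(-0.13055379) = -7.501595°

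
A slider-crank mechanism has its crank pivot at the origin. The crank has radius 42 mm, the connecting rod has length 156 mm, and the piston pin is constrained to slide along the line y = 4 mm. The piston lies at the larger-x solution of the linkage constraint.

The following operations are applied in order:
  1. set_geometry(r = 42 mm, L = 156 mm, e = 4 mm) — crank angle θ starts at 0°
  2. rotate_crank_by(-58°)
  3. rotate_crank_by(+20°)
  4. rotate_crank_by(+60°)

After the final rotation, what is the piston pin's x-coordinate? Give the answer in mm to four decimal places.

194.4998

set_geometry: r = 42 mm, L = 156 mm, e = 4 mm; θ ← 0°
rotate_crank_by(-58°): θ ← 0° -58° = -58°
rotate_crank_by(+20°): θ ← -58° +20° = -38°
rotate_crank_by(+60°): θ ← -38° +60° = 22°
crank pin P = (r cos θ, r sin θ) = (38.941722, 15.733477)
h = r sin θ − e = 15.733477 − 4 = 11.733477
x = r cos θ + √(L² − h²) = 38.941722 + √(24336.0 − 137.6745) = 38.941722 + 155.558110 = 194.499832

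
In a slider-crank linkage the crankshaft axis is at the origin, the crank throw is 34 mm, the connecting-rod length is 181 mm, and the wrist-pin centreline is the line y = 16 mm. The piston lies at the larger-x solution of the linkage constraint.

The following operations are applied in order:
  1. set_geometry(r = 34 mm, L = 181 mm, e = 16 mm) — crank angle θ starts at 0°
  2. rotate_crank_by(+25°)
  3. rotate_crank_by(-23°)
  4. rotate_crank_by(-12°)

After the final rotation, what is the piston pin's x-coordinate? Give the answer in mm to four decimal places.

213.1532

set_geometry: r = 34 mm, L = 181 mm, e = 16 mm; θ ← 0°
rotate_crank_by(+25°): θ ← 0° +25° = 25°
rotate_crank_by(-23°): θ ← 25° -23° = 2°
rotate_crank_by(-12°): θ ← 2° -12° = -10°
crank pin P = (r cos θ, r sin θ) = (33.483464, -5.904038)
h = r sin θ − e = -5.904038 − 16 = -21.904038
x = r cos θ + √(L² − h²) = 33.483464 + √(32761.0 − 479.7869) = 33.483464 + 179.669733 = 213.153197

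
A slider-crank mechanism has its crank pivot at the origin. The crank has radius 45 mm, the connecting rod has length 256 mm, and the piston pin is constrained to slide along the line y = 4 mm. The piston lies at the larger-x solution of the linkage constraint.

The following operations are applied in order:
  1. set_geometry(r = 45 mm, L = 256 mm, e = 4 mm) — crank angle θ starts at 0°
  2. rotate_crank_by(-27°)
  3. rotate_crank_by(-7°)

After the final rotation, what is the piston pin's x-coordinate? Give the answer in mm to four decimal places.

set_geometry: r = 45 mm, L = 256 mm, e = 4 mm; θ ← 0°
rotate_crank_by(-27°): θ ← 0° -27° = -27°
rotate_crank_by(-7°): θ ← -27° -7° = -34°
crank pin P = (r cos θ, r sin θ) = (37.306691, -25.163681)
h = r sin θ − e = -25.163681 − 4 = -29.163681
x = r cos θ + √(L² − h²) = 37.306691 + √(65536.0 − 850.5203) = 37.306691 + 254.333403 = 291.640093

291.6401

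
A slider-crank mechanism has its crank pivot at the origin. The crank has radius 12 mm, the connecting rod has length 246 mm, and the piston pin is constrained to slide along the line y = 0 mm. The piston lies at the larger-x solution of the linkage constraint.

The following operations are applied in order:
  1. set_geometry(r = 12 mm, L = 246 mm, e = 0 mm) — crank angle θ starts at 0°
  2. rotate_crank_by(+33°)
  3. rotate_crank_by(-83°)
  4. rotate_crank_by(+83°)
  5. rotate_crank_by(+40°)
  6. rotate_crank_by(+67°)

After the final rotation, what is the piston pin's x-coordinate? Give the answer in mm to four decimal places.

set_geometry: r = 12 mm, L = 246 mm, e = 0 mm; θ ← 0°
rotate_crank_by(+33°): θ ← 0° +33° = 33°
rotate_crank_by(-83°): θ ← 33° -83° = -50°
rotate_crank_by(+83°): θ ← -50° +83° = 33°
rotate_crank_by(+40°): θ ← 33° +40° = 73°
rotate_crank_by(+67°): θ ← 73° +67° = 140°
crank pin P = (r cos θ, r sin θ) = (-9.192533, 7.713451)
h = r sin θ − e = 7.713451 − 0 = 7.713451
x = r cos θ + √(L² − h²) = -9.192533 + √(60516.0 − 59.4973) = -9.192533 + 245.879041 = 236.686507

236.6865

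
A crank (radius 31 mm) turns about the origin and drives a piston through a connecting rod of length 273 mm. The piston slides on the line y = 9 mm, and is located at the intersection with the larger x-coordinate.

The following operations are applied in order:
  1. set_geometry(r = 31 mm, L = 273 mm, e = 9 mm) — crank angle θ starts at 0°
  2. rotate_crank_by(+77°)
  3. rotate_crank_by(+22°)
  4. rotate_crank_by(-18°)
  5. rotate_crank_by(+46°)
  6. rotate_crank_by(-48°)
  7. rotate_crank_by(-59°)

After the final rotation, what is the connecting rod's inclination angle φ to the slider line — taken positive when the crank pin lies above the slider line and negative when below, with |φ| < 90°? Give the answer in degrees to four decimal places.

0.3364

set_geometry: r = 31 mm, L = 273 mm, e = 9 mm; θ ← 0°
rotate_crank_by(+77°): θ ← 0° +77° = 77°
rotate_crank_by(+22°): θ ← 77° +22° = 99°
rotate_crank_by(-18°): θ ← 99° -18° = 81°
rotate_crank_by(+46°): θ ← 81° +46° = 127°
rotate_crank_by(-48°): θ ← 127° -48° = 79°
rotate_crank_by(-59°): θ ← 79° -59° = 20°
crank pin P = (r cos θ, r sin θ) = (29.130471, 10.602624)
h = r sin θ − e = 10.602624 − 9 = 1.602624
sin φ = h / L = 1.602624 / 273 = 0.00587042
φ = arcsin(0.00587042) = 0.336352°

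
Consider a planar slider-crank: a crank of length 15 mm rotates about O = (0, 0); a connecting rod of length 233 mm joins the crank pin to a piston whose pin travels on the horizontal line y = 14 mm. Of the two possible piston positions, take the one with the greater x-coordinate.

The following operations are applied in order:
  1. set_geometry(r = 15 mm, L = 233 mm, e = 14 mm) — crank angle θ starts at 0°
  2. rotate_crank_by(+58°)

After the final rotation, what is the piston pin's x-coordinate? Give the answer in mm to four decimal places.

240.9453

set_geometry: r = 15 mm, L = 233 mm, e = 14 mm; θ ← 0°
rotate_crank_by(+58°): θ ← 0° +58° = 58°
crank pin P = (r cos θ, r sin θ) = (7.948789, 12.720721)
h = r sin θ − e = 12.720721 − 14 = -1.279279
x = r cos θ + √(L² − h²) = 7.948789 + √(54289.0 − 1.6366) = 7.948789 + 232.996488 = 240.945277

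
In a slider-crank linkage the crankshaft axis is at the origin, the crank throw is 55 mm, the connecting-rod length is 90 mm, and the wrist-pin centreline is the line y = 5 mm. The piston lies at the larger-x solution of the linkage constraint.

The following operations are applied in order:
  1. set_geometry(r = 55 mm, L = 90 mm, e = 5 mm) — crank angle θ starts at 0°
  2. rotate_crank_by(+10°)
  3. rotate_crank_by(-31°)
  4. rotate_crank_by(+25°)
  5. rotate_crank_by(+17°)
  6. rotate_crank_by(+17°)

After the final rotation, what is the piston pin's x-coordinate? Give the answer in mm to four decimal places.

set_geometry: r = 55 mm, L = 90 mm, e = 5 mm; θ ← 0°
rotate_crank_by(+10°): θ ← 0° +10° = 10°
rotate_crank_by(-31°): θ ← 10° -31° = -21°
rotate_crank_by(+25°): θ ← -21° +25° = 4°
rotate_crank_by(+17°): θ ← 4° +17° = 21°
rotate_crank_by(+17°): θ ← 21° +17° = 38°
crank pin P = (r cos θ, r sin θ) = (43.340591, 33.861381)
h = r sin θ − e = 33.861381 − 5 = 28.861381
x = r cos θ + √(L² − h²) = 43.340591 + √(8100.0 − 832.9793) = 43.340591 + 85.246822 = 128.587414

128.5874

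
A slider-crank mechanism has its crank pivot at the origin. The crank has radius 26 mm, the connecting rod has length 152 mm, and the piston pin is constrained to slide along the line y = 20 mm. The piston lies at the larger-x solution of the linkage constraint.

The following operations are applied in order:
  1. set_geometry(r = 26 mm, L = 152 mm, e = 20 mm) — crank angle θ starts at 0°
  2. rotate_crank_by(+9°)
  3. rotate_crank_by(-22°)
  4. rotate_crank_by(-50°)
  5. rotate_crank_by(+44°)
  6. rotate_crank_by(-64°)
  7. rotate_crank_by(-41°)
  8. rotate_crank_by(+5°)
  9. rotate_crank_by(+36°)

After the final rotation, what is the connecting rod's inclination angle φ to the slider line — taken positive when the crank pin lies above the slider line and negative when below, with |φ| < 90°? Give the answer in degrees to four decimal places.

set_geometry: r = 26 mm, L = 152 mm, e = 20 mm; θ ← 0°
rotate_crank_by(+9°): θ ← 0° +9° = 9°
rotate_crank_by(-22°): θ ← 9° -22° = -13°
rotate_crank_by(-50°): θ ← -13° -50° = -63°
rotate_crank_by(+44°): θ ← -63° +44° = -19°
rotate_crank_by(-64°): θ ← -19° -64° = -83°
rotate_crank_by(-41°): θ ← -83° -41° = -124°
rotate_crank_by(+5°): θ ← -124° +5° = -119°
rotate_crank_by(+36°): θ ← -119° +36° = -83°
crank pin P = (r cos θ, r sin θ) = (3.168603, -25.806200)
h = r sin θ − e = -25.806200 − 20 = -45.806200
sin φ = h / L = -45.806200 / 152 = -0.30135658
φ = arcsin(-0.30135658) = -17.539101°

-17.5391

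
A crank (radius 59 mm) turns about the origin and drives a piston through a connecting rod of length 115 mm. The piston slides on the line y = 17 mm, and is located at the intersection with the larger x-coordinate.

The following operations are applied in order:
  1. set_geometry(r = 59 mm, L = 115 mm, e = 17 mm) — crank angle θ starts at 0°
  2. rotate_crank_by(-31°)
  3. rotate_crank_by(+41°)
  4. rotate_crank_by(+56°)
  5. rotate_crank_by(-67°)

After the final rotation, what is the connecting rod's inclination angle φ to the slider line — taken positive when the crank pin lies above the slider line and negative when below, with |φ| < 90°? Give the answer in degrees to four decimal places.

set_geometry: r = 59 mm, L = 115 mm, e = 17 mm; θ ← 0°
rotate_crank_by(-31°): θ ← 0° -31° = -31°
rotate_crank_by(+41°): θ ← -31° +41° = 10°
rotate_crank_by(+56°): θ ← 10° +56° = 66°
rotate_crank_by(-67°): θ ← 66° -67° = -1°
crank pin P = (r cos θ, r sin θ) = (58.991014, -1.029692)
h = r sin θ − e = -1.029692 − 17 = -18.029692
sin φ = h / L = -18.029692 / 115 = -0.15677993
φ = arcsin(-0.15677993) = -9.020041°

-9.0200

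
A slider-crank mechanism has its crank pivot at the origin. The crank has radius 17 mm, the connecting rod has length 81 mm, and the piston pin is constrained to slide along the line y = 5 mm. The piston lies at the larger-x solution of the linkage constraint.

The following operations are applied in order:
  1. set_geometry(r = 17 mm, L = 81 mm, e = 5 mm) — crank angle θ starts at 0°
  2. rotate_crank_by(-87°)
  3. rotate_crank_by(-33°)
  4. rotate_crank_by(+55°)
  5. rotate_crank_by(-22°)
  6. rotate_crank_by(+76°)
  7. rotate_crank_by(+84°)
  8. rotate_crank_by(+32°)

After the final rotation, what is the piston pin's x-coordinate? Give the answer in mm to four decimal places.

set_geometry: r = 17 mm, L = 81 mm, e = 5 mm; θ ← 0°
rotate_crank_by(-87°): θ ← 0° -87° = -87°
rotate_crank_by(-33°): θ ← -87° -33° = -120°
rotate_crank_by(+55°): θ ← -120° +55° = -65°
rotate_crank_by(-22°): θ ← -65° -22° = -87°
rotate_crank_by(+76°): θ ← -87° +76° = -11°
rotate_crank_by(+84°): θ ← -11° +84° = 73°
rotate_crank_by(+32°): θ ← 73° +32° = 105°
crank pin P = (r cos θ, r sin θ) = (-4.399924, 16.420739)
h = r sin θ − e = 16.420739 − 5 = 11.420739
x = r cos θ + √(L² − h²) = -4.399924 + √(6561.0 − 130.4333) = -4.399924 + 80.190814 = 75.790891

75.7909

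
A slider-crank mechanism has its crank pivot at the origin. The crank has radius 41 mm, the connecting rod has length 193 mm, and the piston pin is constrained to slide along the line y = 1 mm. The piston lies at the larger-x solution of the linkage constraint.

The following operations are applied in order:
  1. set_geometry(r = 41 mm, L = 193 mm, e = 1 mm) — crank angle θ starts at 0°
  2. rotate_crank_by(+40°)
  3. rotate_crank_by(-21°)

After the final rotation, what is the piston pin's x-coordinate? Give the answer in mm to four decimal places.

231.3708

set_geometry: r = 41 mm, L = 193 mm, e = 1 mm; θ ← 0°
rotate_crank_by(+40°): θ ← 0° +40° = 40°
rotate_crank_by(-21°): θ ← 40° -21° = 19°
crank pin P = (r cos θ, r sin θ) = (38.766262, 13.348294)
h = r sin θ − e = 13.348294 − 1 = 12.348294
x = r cos θ + √(L² − h²) = 38.766262 + √(37249.0 − 152.4804) = 38.766262 + 192.604568 = 231.370830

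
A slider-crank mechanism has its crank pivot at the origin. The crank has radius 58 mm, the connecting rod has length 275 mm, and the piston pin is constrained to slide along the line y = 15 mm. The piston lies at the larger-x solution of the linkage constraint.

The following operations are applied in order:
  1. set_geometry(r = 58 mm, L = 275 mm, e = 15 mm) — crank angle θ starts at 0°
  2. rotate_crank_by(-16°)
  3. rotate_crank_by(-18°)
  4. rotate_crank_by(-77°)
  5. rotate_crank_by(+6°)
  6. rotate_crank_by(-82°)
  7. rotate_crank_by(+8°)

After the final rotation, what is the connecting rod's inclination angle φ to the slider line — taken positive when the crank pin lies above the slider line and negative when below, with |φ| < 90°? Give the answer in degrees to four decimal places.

-3.3380

set_geometry: r = 58 mm, L = 275 mm, e = 15 mm; θ ← 0°
rotate_crank_by(-16°): θ ← 0° -16° = -16°
rotate_crank_by(-18°): θ ← -16° -18° = -34°
rotate_crank_by(-77°): θ ← -34° -77° = -111°
rotate_crank_by(+6°): θ ← -111° +6° = -105°
rotate_crank_by(-82°): θ ← -105° -82° = -187°
rotate_crank_by(+8°): θ ← -187° +8° = -179°
crank pin P = (r cos θ, r sin θ) = (-57.991166, -1.012240)
h = r sin θ − e = -1.012240 − 15 = -16.012240
sin φ = h / L = -16.012240 / 275 = -0.05822633
φ = arcsin(-0.05822633) = -3.338011°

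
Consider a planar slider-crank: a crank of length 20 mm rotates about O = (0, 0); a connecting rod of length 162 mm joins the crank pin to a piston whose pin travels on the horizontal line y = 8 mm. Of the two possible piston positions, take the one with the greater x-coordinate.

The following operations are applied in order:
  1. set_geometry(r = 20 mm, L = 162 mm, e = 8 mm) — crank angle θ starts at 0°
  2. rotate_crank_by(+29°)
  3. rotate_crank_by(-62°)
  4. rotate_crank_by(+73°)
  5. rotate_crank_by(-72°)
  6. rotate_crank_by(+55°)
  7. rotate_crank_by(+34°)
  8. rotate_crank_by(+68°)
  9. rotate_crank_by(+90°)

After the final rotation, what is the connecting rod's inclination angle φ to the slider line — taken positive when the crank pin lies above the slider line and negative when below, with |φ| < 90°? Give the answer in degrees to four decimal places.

set_geometry: r = 20 mm, L = 162 mm, e = 8 mm; θ ← 0°
rotate_crank_by(+29°): θ ← 0° +29° = 29°
rotate_crank_by(-62°): θ ← 29° -62° = -33°
rotate_crank_by(+73°): θ ← -33° +73° = 40°
rotate_crank_by(-72°): θ ← 40° -72° = -32°
rotate_crank_by(+55°): θ ← -32° +55° = 23°
rotate_crank_by(+34°): θ ← 23° +34° = 57°
rotate_crank_by(+68°): θ ← 57° +68° = 125°
rotate_crank_by(+90°): θ ← 125° +90° = 215°
crank pin P = (r cos θ, r sin θ) = (-16.383041, -11.471529)
h = r sin θ − e = -11.471529 − 8 = -19.471529
sin φ = h / L = -19.471529 / 162 = -0.12019462
φ = arcsin(-0.12019462) = -6.903335°

-6.9033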